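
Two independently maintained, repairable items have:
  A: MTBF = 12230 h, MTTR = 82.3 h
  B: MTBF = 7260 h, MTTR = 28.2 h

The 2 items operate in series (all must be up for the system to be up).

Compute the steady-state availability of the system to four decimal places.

0.9895

A(A) = MTBF/(MTBF+MTTR) = 12230/(12230+82.3) = 0.993316
A(B) = MTBF/(MTBF+MTTR) = 7260/(7260+28.2) = 0.996131
Series availability: 0.993316 × 0.996131 = 0.9895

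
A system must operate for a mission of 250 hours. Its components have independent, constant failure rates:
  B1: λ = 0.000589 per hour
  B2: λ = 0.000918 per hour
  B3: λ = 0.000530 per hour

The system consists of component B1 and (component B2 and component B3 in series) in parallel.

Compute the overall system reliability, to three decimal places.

0.958

R(B1) = exp(−0.000589 × 250) = 0.86308
R(B2) = exp(−0.000918 × 250) = 0.79493
R(B3) = exp(−0.000530 × 250) = 0.87590
Series (B2 and B3): 0.79493 × 0.87590 = 0.69628
Parallel (B1 and [0.69628]): 1 − (1 − 0.86308)(1 − 0.69628) = 0.958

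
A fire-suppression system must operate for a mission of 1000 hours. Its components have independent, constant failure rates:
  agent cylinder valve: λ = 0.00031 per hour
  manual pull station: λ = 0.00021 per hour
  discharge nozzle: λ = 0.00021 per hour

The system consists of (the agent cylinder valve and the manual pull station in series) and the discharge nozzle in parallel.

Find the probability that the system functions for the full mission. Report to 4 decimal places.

R(agent cylinder valve) = exp(−0.00031 × 1000) = 0.733447
R(manual pull station) = exp(−0.00021 × 1000) = 0.810584
R(discharge nozzle) = exp(−0.00021 × 1000) = 0.810584
Series (agent cylinder valve and manual pull station): 0.733447 × 0.810584 = 0.594520
Parallel ([0.594520] and discharge nozzle): 1 − (1 − 0.594520)(1 − 0.810584) = 0.9232

0.9232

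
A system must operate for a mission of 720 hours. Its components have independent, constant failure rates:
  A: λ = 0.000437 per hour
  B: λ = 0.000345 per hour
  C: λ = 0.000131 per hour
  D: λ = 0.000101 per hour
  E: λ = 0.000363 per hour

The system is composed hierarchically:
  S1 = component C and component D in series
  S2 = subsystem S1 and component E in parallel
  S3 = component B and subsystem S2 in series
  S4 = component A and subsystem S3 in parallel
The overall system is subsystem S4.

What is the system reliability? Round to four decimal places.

0.9332

R(A) = exp(−0.000437 × 720) = 0.730052
R(B) = exp(−0.000345 × 720) = 0.780048
R(C) = exp(−0.000131 × 720) = 0.909992
R(D) = exp(−0.000101 × 720) = 0.929861
R(E) = exp(−0.000363 × 720) = 0.770004
Series (C and D): 0.909992 × 0.929861 = 0.846166
Parallel ([0.846166] and E): 1 − (1 − 0.846166)(1 − 0.770004) = 0.964619
Series (B and [0.964619]): 0.780048 × 0.964619 = 0.752449
Parallel (A and [0.752449]): 1 − (1 − 0.730052)(1 − 0.752449) = 0.9332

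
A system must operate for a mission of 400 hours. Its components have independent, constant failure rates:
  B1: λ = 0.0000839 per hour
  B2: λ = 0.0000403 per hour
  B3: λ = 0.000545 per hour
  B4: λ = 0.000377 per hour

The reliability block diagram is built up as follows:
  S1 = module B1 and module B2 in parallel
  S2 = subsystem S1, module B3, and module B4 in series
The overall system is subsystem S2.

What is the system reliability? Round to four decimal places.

R(B1) = exp(−0.0000839 × 400) = 0.966997
R(B2) = exp(−0.0000403 × 400) = 0.984009
R(B3) = exp(−0.000545 × 400) = 0.804125
R(B4) = exp(−0.000377 × 400) = 0.860020
Parallel (B1 and B2): 1 − (1 − 0.966997)(1 − 0.984009) = 0.999472
Series ([0.999472], B3, and B4): 0.999472 × 0.804125 × 0.860020 = 0.6912

0.6912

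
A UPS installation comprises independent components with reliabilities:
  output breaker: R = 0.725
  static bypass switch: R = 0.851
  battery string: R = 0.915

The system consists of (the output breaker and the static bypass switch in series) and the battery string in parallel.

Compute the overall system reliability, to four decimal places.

0.9674

Series (output breaker and static bypass switch): 0.725000 × 0.851000 = 0.616975
Parallel ([0.616975] and battery string): 1 − (1 − 0.616975)(1 − 0.915000) = 0.9674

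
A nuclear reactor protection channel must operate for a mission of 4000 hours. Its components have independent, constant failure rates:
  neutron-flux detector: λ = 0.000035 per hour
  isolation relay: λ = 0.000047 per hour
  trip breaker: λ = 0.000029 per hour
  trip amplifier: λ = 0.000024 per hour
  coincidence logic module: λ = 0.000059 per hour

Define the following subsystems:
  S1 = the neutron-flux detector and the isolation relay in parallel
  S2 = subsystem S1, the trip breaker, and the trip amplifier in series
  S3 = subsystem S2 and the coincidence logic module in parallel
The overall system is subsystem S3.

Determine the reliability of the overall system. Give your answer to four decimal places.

R(neutron-flux detector) = exp(−0.000035 × 4000) = 0.869358
R(isolation relay) = exp(−0.000047 × 4000) = 0.828615
R(trip breaker) = exp(−0.000029 × 4000) = 0.890475
R(trip amplifier) = exp(−0.000024 × 4000) = 0.908464
R(coincidence logic module) = exp(−0.000059 × 4000) = 0.789781
Parallel (neutron-flux detector and isolation relay): 1 − (1 − 0.869358)(1 − 0.828615) = 0.977610
Series ([0.977610], trip breaker, and trip amplifier): 0.977610 × 0.890475 × 0.908464 = 0.790852
Parallel ([0.790852] and coincidence logic module): 1 − (1 − 0.790852)(1 − 0.789781) = 0.9560

0.9560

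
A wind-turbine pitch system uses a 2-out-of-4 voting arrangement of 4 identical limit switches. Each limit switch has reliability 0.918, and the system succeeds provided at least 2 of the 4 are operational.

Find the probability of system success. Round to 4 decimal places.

0.9979

R = Σ_{i=2}^{4} C(4,i) p^i (1−p)^{4−i} with p = 0.918
C(4,2)·0.918^2·0.082^2 = 0.033999
C(4,3)·0.918^3·0.082^1 = 0.253748
C(4,4)·0.918^4·0.082^0 = 0.710184
Sum = 0.9979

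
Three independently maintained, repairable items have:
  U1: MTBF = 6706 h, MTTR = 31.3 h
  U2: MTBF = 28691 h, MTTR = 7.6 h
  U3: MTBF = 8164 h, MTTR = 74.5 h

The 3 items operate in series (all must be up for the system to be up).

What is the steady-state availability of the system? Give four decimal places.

0.9861

A(U1) = MTBF/(MTBF+MTTR) = 6706/(6706+31.3) = 0.995354
A(U2) = MTBF/(MTBF+MTTR) = 28691/(28691+7.6) = 0.999735
A(U3) = MTBF/(MTBF+MTTR) = 8164/(8164+74.5) = 0.990957
Series availability: 0.995354 × 0.999735 × 0.990957 = 0.9861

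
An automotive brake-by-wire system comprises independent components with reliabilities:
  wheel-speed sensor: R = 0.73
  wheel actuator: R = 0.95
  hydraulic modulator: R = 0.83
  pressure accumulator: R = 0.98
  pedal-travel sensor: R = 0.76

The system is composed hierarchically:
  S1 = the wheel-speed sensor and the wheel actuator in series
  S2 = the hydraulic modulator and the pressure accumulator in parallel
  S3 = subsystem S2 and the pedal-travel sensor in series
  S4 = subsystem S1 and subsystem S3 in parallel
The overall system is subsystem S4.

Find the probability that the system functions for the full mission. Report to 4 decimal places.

0.9256

Series (wheel-speed sensor and wheel actuator): 0.730000 × 0.950000 = 0.693500
Parallel (hydraulic modulator and pressure accumulator): 1 − (1 − 0.830000)(1 − 0.980000) = 0.996600
Series ([0.996600] and pedal-travel sensor): 0.996600 × 0.760000 = 0.757416
Parallel ([0.693500] and [0.757416]): 1 − (1 − 0.693500)(1 − 0.757416) = 0.9256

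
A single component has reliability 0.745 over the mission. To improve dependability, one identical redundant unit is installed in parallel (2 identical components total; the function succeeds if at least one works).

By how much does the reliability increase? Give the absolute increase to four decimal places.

R_before = 0.745
R_after = 1 − (1 − 0.745)^2 = 0.9350
ΔR = 0.9350 − 0.745 = 0.1900

0.1900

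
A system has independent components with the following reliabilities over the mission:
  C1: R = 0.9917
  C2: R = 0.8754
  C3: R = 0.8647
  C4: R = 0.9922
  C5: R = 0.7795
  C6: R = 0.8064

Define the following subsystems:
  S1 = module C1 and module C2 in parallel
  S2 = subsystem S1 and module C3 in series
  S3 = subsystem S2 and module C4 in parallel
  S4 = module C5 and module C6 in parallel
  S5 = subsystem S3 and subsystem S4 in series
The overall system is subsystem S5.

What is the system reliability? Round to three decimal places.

Parallel (C1 and C2): 1 − (1 − 0.99170)(1 − 0.87540) = 0.99897
Series ([0.99897] and C3): 0.99897 × 0.86470 = 0.86381
Parallel ([0.86381] and C4): 1 − (1 − 0.86381)(1 − 0.99220) = 0.99894
Parallel (C5 and C6): 1 − (1 − 0.77950)(1 − 0.80640) = 0.95731
Series ([0.99894] and [0.95731]): 0.99894 × 0.95731 = 0.956

0.956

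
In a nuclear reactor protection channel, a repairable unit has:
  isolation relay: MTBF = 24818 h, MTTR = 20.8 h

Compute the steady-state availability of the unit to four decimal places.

A(isolation relay) = MTBF/(MTBF+MTTR) = 24818/(24818+20.8) = 0.9992

0.9992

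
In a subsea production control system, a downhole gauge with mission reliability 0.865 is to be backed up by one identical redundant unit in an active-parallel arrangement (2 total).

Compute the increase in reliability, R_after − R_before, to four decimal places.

0.1168

R_before = 0.865
R_after = 1 − (1 − 0.865)^2 = 0.9818
ΔR = 0.9818 − 0.865 = 0.1168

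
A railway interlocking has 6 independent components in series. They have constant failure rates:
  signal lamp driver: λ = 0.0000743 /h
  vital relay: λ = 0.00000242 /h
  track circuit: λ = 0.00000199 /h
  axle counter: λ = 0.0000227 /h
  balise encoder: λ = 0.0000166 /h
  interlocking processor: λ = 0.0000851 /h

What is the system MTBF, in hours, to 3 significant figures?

Series of exponential components: λ_sys = Σ λ_i
λ_sys = 0.0000743 + 0.00000242 + 0.00000199 + 0.0000227 + 0.0000166 + 0.0000851 = 2.0311e-04 /h
MTBF = 1 / λ_sys = 4920 h

4920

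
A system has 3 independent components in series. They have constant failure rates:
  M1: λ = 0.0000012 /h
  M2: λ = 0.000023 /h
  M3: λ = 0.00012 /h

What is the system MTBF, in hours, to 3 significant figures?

Series of exponential components: λ_sys = Σ λ_i
λ_sys = 0.0000012 + 0.000023 + 0.00012 = 1.4420e-04 /h
MTBF = 1 / λ_sys = 6930 h

6930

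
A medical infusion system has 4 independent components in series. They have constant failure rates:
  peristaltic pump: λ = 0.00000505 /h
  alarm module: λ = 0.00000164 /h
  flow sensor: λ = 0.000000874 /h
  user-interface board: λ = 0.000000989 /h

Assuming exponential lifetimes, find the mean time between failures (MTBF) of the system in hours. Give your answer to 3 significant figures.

117000

Series of exponential components: λ_sys = Σ λ_i
λ_sys = 0.00000505 + 0.00000164 + 0.000000874 + 0.000000989 = 8.5530e-06 /h
MTBF = 1 / λ_sys = 117000 h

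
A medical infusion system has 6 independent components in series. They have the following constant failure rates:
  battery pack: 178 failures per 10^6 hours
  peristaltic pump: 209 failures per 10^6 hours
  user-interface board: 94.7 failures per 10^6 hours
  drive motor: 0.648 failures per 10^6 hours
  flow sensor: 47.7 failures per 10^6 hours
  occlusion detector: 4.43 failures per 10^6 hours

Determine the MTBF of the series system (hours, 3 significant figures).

Series of exponential components: λ_sys = Σ λ_i
λ_sys = 0.000178 + 0.000209 + 0.0000947 + 0.000000648 + 0.0000477 + 0.00000443 = 5.3448e-04 /h
MTBF = 1 / λ_sys = 1870 h

1870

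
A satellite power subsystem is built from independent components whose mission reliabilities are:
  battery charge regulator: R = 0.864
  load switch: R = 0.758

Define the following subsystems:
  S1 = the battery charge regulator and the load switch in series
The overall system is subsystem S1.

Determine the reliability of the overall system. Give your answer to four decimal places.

Series (battery charge regulator and load switch): 0.864000 × 0.758000 = 0.6549

0.6549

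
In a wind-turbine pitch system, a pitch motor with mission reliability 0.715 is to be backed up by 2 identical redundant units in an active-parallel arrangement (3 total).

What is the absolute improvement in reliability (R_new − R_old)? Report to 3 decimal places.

R_before = 0.715
R_after = 1 − (1 − 0.715)^3 = 0.977
ΔR = 0.977 − 0.715 = 0.262

0.262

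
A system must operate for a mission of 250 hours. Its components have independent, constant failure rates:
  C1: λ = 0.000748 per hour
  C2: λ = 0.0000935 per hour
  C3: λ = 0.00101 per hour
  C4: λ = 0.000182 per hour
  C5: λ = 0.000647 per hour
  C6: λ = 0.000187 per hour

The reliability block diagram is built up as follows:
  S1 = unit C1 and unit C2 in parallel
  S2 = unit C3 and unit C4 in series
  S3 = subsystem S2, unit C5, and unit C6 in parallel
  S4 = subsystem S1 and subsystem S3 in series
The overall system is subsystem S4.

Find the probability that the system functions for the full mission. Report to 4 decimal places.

R(C1) = exp(−0.000748 × 250) = 0.829444
R(C2) = exp(−0.0000935 × 250) = 0.976896
R(C3) = exp(−0.00101 × 250) = 0.776856
R(C4) = exp(−0.000182 × 250) = 0.955520
R(C5) = exp(−0.000647 × 250) = 0.850654
R(C6) = exp(−0.000187 × 250) = 0.954326
Parallel (C1 and C2): 1 − (1 − 0.829444)(1 − 0.976896) = 0.996059
Series (C3 and C4): 0.776856 × 0.955520 = 0.742301
Parallel ([0.742301], C5, and C6): 1 − (1 − 0.742301)(1 − 0.850654)(1 − 0.954326) = 0.998242
Series ([0.996059] and [0.998242]): 0.996059 × 0.998242 = 0.9943

0.9943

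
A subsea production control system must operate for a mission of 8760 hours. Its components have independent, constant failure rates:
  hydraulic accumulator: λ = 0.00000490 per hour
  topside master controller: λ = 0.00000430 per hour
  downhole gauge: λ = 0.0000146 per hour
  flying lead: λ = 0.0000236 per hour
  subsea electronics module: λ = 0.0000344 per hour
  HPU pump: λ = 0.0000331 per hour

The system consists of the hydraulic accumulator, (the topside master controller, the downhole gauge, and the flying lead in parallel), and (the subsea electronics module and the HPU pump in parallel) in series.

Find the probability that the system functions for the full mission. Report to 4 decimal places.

0.8945

R(hydraulic accumulator) = exp(−0.00000490 × 8760) = 0.957984
R(topside master controller) = exp(−0.00000430 × 8760) = 0.963033
R(downhole gauge) = exp(−0.0000146 × 8760) = 0.879945
R(flying lead) = exp(−0.0000236 × 8760) = 0.813234
R(subsea electronics module) = exp(−0.0000344 × 8760) = 0.739823
R(HPU pump) = exp(−0.0000331 × 8760) = 0.748296
Parallel (topside master controller, downhole gauge, and flying lead): 1 − (1 − 0.963033)(1 − 0.879945)(1 − 0.813234) = 0.999171
Parallel (subsea electronics module and HPU pump): 1 − (1 − 0.739823)(1 − 0.748296) = 0.934512
Series (hydraulic accumulator, [0.999171], and [0.934512]): 0.957984 × 0.999171 × 0.934512 = 0.8945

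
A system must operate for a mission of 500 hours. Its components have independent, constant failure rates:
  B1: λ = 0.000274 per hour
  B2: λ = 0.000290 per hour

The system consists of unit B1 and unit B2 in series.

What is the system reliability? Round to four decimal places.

0.7543

R(B1) = exp(−0.000274 × 500) = 0.871970
R(B2) = exp(−0.000290 × 500) = 0.865022
Series (B1 and B2): 0.871970 × 0.865022 = 0.7543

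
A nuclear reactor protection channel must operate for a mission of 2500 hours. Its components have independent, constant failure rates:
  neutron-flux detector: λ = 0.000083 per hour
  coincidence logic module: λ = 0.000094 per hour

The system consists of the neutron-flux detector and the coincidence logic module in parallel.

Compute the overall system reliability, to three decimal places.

R(neutron-flux detector) = exp(−0.000083 × 2500) = 0.81261
R(coincidence logic module) = exp(−0.000094 × 2500) = 0.79057
Parallel (neutron-flux detector and coincidence logic module): 1 − (1 − 0.81261)(1 − 0.79057) = 0.961

0.961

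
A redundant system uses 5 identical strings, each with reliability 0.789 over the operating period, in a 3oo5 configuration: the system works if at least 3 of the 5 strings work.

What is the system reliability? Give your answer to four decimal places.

R = Σ_{i=3}^{5} C(5,i) p^i (1−p)^{5−i} with p = 0.789
C(5,3)·0.789^3·0.211^2 = 0.218673
C(5,4)·0.789^4·0.211^1 = 0.408847
C(5,5)·0.789^5·0.211^0 = 0.305763
Sum = 0.9333

0.9333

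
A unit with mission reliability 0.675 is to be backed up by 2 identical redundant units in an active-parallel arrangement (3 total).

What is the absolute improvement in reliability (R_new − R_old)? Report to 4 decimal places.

0.2907

R_before = 0.675
R_after = 1 − (1 − 0.675)^3 = 0.9657
ΔR = 0.9657 − 0.675 = 0.2907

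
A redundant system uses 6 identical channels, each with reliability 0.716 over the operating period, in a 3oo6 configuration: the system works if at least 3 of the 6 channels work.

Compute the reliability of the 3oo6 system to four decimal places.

R = Σ_{i=3}^{6} C(6,i) p^i (1−p)^{6−i} with p = 0.716
C(6,3)·0.716^3·0.284^3 = 0.168161
C(6,4)·0.716^4·0.284^2 = 0.317966
C(6,5)·0.716^5·0.284^1 = 0.320653
C(6,6)·0.716^6·0.284^0 = 0.134734
Sum = 0.9415

0.9415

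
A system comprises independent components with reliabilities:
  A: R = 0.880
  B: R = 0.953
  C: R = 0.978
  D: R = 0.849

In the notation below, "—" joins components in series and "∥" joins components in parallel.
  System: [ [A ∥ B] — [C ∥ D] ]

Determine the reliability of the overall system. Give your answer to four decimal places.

Parallel (A and B): 1 − (1 − 0.880000)(1 − 0.953000) = 0.994360
Parallel (C and D): 1 − (1 − 0.978000)(1 − 0.849000) = 0.996678
Series ([0.994360] and [0.996678]): 0.994360 × 0.996678 = 0.9911

0.9911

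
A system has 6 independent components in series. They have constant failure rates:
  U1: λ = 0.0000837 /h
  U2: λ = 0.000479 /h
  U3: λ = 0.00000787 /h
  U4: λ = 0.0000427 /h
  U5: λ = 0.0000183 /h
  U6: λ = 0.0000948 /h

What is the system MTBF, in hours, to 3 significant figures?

Series of exponential components: λ_sys = Σ λ_i
λ_sys = 0.0000837 + 0.000479 + 0.00000787 + 0.0000427 + 0.0000183 + 0.0000948 = 7.2637e-04 /h
MTBF = 1 / λ_sys = 1380 h

1380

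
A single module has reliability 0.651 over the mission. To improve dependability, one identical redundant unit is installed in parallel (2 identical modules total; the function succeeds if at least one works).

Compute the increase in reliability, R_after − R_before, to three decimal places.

0.227

R_before = 0.651
R_after = 1 − (1 − 0.651)^2 = 0.878
ΔR = 0.878 − 0.651 = 0.227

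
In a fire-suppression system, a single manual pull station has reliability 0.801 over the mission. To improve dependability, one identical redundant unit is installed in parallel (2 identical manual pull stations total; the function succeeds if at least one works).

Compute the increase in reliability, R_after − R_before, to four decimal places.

R_before = 0.801
R_after = 1 − (1 − 0.801)^2 = 0.9604
ΔR = 0.9604 − 0.801 = 0.1594

0.1594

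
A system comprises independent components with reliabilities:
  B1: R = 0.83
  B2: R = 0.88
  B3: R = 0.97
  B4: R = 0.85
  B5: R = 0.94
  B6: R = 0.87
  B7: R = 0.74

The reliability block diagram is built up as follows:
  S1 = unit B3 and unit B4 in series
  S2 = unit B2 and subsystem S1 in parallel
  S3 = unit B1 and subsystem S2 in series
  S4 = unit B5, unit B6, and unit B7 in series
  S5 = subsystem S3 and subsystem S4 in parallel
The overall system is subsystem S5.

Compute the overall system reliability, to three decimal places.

0.926

Series (B3 and B4): 0.97000 × 0.85000 = 0.82450
Parallel (B2 and [0.82450]): 1 − (1 − 0.88000)(1 − 0.82450) = 0.97894
Series (B1 and [0.97894]): 0.83000 × 0.97894 = 0.81252
Series (B5, B6, and B7): 0.94000 × 0.87000 × 0.74000 = 0.60517
Parallel ([0.81252] and [0.60517]): 1 − (1 − 0.81252)(1 − 0.60517) = 0.926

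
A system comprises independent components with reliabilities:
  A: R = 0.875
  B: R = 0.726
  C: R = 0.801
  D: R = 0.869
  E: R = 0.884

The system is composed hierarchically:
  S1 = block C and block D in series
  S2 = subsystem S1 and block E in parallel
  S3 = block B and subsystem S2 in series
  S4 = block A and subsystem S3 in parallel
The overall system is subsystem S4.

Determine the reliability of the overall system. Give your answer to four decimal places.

0.9626

Series (C and D): 0.801000 × 0.869000 = 0.696069
Parallel ([0.696069] and E): 1 − (1 − 0.696069)(1 − 0.884000) = 0.964744
Series (B and [0.964744]): 0.726000 × 0.964744 = 0.700404
Parallel (A and [0.700404]): 1 − (1 − 0.875000)(1 − 0.700404) = 0.9626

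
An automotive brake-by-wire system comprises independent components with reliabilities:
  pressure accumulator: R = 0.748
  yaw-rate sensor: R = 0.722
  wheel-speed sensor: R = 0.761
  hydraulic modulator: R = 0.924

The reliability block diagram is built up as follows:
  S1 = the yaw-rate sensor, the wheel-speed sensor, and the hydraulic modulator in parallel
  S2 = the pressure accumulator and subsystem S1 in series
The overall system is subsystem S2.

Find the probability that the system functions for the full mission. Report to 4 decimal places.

Parallel (yaw-rate sensor, wheel-speed sensor, and hydraulic modulator): 1 − (1 − 0.722000)(1 − 0.761000)(1 − 0.924000) = 0.994950
Series (pressure accumulator and [0.994950]): 0.748000 × 0.994950 = 0.7442

0.7442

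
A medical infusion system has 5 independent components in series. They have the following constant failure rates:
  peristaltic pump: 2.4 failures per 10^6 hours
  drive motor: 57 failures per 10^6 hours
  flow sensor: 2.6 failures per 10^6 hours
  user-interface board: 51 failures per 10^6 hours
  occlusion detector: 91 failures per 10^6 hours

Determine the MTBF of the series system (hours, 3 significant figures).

4900

Series of exponential components: λ_sys = Σ λ_i
λ_sys = 0.0000024 + 0.000057 + 0.0000026 + 0.000051 + 0.000091 = 2.0400e-04 /h
MTBF = 1 / λ_sys = 4900 h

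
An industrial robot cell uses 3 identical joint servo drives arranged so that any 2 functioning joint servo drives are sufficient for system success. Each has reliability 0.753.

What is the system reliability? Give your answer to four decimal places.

R = Σ_{i=2}^{3} C(3,i) p^i (1−p)^{3−i} with p = 0.753
C(3,2)·0.753^2·0.247^1 = 0.420154
C(3,3)·0.753^3·0.247^0 = 0.426958
Sum = 0.8471

0.8471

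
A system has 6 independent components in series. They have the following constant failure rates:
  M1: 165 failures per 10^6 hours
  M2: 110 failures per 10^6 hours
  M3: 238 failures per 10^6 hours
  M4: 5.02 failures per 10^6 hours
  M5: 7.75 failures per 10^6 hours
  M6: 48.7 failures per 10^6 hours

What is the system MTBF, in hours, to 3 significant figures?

Series of exponential components: λ_sys = Σ λ_i
λ_sys = 0.000165 + 0.000110 + 0.000238 + 0.00000502 + 0.00000775 + 0.0000487 = 5.7447e-04 /h
MTBF = 1 / λ_sys = 1740 h

1740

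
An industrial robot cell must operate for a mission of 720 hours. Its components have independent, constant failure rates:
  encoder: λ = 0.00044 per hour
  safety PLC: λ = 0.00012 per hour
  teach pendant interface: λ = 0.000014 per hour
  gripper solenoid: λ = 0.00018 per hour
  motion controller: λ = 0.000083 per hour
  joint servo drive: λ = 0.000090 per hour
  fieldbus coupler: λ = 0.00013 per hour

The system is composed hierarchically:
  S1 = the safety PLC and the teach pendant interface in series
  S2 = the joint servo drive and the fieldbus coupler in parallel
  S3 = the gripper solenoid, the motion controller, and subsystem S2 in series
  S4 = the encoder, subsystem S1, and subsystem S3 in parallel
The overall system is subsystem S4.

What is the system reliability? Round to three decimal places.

R(encoder) = exp(−0.00044 × 720) = 0.72848
R(safety PLC) = exp(−0.00012 × 720) = 0.91723
R(teach pendant interface) = exp(−0.000014 × 720) = 0.98997
R(gripper solenoid) = exp(−0.00018 × 720) = 0.87845
R(motion controller) = exp(−0.000083 × 720) = 0.94199
R(joint servo drive) = exp(−0.000090 × 720) = 0.93725
R(fieldbus coupler) = exp(−0.00013 × 720) = 0.91065
Series (safety PLC and teach pendant interface): 0.91723 × 0.98997 = 0.90803
Parallel (joint servo drive and fieldbus coupler): 1 − (1 − 0.93725)(1 − 0.91065) = 0.99439
Series (gripper solenoid, motion controller, and [0.99439]): 0.87845 × 0.94199 × 0.99439 = 0.82285
Parallel (encoder, [0.90803], and [0.82285]): 1 − (1 − 0.72848)(1 − 0.90803)(1 − 0.82285) = 0.996

0.996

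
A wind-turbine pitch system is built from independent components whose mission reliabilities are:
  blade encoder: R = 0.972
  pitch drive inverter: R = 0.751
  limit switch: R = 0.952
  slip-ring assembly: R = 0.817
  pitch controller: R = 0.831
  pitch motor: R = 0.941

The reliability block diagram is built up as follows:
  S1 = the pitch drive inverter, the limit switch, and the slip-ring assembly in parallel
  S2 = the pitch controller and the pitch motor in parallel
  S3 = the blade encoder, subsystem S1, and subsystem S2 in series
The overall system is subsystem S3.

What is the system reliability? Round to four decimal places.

0.9602

Parallel (pitch drive inverter, limit switch, and slip-ring assembly): 1 − (1 − 0.751000)(1 − 0.952000)(1 − 0.817000) = 0.997813
Parallel (pitch controller and pitch motor): 1 − (1 − 0.831000)(1 − 0.941000) = 0.990029
Series (blade encoder, [0.997813], and [0.990029]): 0.972000 × 0.997813 × 0.990029 = 0.9602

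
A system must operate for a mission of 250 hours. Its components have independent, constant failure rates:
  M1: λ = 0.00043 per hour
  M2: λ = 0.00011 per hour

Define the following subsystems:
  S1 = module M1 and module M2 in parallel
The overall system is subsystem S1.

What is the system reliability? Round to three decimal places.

0.997

R(M1) = exp(−0.00043 × 250) = 0.89808
R(M2) = exp(−0.00011 × 250) = 0.97287
Parallel (M1 and M2): 1 − (1 − 0.89808)(1 − 0.97287) = 0.997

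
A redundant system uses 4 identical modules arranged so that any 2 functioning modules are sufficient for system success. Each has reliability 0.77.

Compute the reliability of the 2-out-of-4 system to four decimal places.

R = Σ_{i=2}^{4} C(4,i) p^i (1−p)^{4−i} with p = 0.77
C(4,2)·0.77^2·0.23^2 = 0.188186
C(4,3)·0.77^3·0.23^1 = 0.420010
C(4,4)·0.77^4·0.23^0 = 0.351530
Sum = 0.9597

0.9597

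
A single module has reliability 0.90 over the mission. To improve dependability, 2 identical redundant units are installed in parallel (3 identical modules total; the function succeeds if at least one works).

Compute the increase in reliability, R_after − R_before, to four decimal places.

0.0990

R_before = 0.90
R_after = 1 − (1 − 0.90)^3 = 0.9990
ΔR = 0.9990 − 0.90 = 0.0990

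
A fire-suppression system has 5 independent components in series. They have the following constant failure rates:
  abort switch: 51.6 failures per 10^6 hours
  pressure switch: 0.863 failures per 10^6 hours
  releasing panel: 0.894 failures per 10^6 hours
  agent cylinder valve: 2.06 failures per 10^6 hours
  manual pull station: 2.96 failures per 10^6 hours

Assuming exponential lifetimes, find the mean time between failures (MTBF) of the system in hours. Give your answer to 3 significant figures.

Series of exponential components: λ_sys = Σ λ_i
λ_sys = 0.0000516 + 0.000000863 + 0.000000894 + 0.00000206 + 0.00000296 = 5.8377e-05 /h
MTBF = 1 / λ_sys = 17100 h

17100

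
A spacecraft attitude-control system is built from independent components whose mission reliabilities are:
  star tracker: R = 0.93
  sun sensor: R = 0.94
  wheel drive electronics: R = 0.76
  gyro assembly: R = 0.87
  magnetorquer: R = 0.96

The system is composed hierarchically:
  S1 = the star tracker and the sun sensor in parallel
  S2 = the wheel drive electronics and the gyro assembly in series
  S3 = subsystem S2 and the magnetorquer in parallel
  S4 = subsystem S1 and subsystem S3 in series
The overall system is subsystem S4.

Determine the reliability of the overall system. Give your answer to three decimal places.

Parallel (star tracker and sun sensor): 1 − (1 − 0.93000)(1 − 0.94000) = 0.99580
Series (wheel drive electronics and gyro assembly): 0.76000 × 0.87000 = 0.66120
Parallel ([0.66120] and magnetorquer): 1 − (1 − 0.66120)(1 − 0.96000) = 0.98645
Series ([0.99580] and [0.98645]): 0.99580 × 0.98645 = 0.982

0.982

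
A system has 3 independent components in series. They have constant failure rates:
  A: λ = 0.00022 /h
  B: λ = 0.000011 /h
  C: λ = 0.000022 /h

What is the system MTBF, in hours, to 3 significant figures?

Series of exponential components: λ_sys = Σ λ_i
λ_sys = 0.00022 + 0.000011 + 0.000022 = 2.5300e-04 /h
MTBF = 1 / λ_sys = 3950 h

3950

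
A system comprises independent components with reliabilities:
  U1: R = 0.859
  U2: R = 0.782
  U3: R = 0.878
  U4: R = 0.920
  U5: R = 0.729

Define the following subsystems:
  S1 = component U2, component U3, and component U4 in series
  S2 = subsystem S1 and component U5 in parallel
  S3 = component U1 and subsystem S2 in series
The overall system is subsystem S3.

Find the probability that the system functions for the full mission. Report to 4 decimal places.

Series (U2, U3, and U4): 0.782000 × 0.878000 × 0.920000 = 0.631668
Parallel ([0.631668] and U5): 1 − (1 − 0.631668)(1 − 0.729000) = 0.900182
Series (U1 and [0.900182]): 0.859000 × 0.900182 = 0.7733

0.7733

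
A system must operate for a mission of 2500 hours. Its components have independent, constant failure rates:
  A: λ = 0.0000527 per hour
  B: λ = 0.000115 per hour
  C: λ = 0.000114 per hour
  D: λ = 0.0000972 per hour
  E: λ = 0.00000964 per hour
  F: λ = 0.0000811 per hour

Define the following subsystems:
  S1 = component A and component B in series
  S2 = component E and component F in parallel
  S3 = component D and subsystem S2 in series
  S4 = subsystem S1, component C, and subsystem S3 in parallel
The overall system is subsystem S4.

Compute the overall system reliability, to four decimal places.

0.9814

R(A) = exp(−0.0000527 × 2500) = 0.876560
R(B) = exp(−0.000115 × 2500) = 0.750137
R(C) = exp(−0.000114 × 2500) = 0.752014
R(D) = exp(−0.0000972 × 2500) = 0.784272
R(E) = exp(−0.00000964 × 2500) = 0.976188
R(F) = exp(−0.0000811 × 2500) = 0.816482
Series (A and B): 0.876560 × 0.750137 = 0.657540
Parallel (E and F): 1 − (1 − 0.976188)(1 − 0.816482) = 0.995630
Series (D and [0.995630]): 0.784272 × 0.995630 = 0.780845
Parallel ([0.657540], C, and [0.780845]): 1 − (1 − 0.657540)(1 − 0.752014)(1 − 0.780845) = 0.9814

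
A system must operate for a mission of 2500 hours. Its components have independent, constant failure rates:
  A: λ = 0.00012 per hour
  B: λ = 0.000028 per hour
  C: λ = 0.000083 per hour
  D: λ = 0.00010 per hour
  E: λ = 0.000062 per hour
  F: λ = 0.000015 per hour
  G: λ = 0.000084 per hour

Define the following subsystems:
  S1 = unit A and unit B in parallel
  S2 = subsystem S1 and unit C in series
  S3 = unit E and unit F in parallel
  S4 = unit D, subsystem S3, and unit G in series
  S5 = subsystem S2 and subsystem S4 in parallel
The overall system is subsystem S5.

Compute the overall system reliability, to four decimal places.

R(A) = exp(−0.00012 × 2500) = 0.740818
R(B) = exp(−0.000028 × 2500) = 0.932394
R(C) = exp(−0.000083 × 2500) = 0.812613
R(D) = exp(−0.00010 × 2500) = 0.778801
R(E) = exp(−0.000062 × 2500) = 0.856415
R(F) = exp(−0.000015 × 2500) = 0.963194
R(G) = exp(−0.000084 × 2500) = 0.810584
Parallel (A and B): 1 − (1 − 0.740818)(1 − 0.932394) = 0.982478
Series ([0.982478] and C): 0.982478 × 0.812613 = 0.798374
Parallel (E and F): 1 − (1 − 0.856415)(1 − 0.963194) = 0.994715
Series (D, [0.994715], and G): 0.778801 × 0.994715 × 0.810584 = 0.627947
Parallel ([0.798374] and [0.627947]): 1 − (1 − 0.798374)(1 − 0.627947) = 0.9250

0.9250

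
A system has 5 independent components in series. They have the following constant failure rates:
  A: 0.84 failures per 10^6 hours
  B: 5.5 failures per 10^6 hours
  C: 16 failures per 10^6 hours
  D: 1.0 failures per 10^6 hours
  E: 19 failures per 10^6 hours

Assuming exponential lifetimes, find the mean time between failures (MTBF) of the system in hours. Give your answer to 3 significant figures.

Series of exponential components: λ_sys = Σ λ_i
λ_sys = 0.00000084 + 0.0000055 + 0.000016 + 0.0000010 + 0.000019 = 4.2340e-05 /h
MTBF = 1 / λ_sys = 23600 h

23600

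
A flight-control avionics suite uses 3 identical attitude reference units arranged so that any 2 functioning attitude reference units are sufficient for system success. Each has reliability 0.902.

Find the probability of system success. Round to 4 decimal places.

R = Σ_{i=2}^{3} C(3,i) p^i (1−p)^{3−i} with p = 0.902
C(3,2)·0.902^2·0.098^1 = 0.239200
C(3,3)·0.902^3·0.098^0 = 0.733871
Sum = 0.9731

0.9731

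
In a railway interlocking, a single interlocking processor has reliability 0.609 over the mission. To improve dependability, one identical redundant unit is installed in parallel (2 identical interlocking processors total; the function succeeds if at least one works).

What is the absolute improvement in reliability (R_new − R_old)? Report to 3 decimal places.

R_before = 0.609
R_after = 1 − (1 − 0.609)^2 = 0.847
ΔR = 0.847 − 0.609 = 0.238

0.238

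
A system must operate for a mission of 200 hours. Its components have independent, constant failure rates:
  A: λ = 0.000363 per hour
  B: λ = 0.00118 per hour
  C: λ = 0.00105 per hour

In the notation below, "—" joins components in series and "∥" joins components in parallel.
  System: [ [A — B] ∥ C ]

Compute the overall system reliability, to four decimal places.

0.9497

R(A) = exp(−0.000363 × 200) = 0.929973
R(B) = exp(−0.00118 × 200) = 0.789781
R(C) = exp(−0.00105 × 200) = 0.810584
Series (A and B): 0.929973 × 0.789781 = 0.734475
Parallel ([0.734475] and C): 1 − (1 − 0.734475)(1 − 0.810584) = 0.9497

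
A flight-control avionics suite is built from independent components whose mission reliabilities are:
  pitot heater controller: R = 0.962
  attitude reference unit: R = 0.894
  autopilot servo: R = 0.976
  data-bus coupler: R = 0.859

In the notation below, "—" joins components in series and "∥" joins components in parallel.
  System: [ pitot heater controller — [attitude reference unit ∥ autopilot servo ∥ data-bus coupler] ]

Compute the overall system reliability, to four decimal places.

Parallel (attitude reference unit, autopilot servo, and data-bus coupler): 1 − (1 − 0.894000)(1 − 0.976000)(1 − 0.859000) = 0.999641
Series (pitot heater controller and [0.999641]): 0.962000 × 0.999641 = 0.9617

0.9617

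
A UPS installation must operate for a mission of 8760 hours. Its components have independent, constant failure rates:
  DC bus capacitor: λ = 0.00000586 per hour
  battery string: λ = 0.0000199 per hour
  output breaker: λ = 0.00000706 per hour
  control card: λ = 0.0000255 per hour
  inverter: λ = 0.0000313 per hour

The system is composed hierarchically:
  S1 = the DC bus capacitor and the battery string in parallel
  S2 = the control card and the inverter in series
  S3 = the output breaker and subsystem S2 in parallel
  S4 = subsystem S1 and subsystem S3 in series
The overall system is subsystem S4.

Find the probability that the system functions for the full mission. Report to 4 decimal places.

0.9687

R(DC bus capacitor) = exp(−0.00000586 × 8760) = 0.949962
R(battery string) = exp(−0.0000199 × 8760) = 0.840025
R(output breaker) = exp(−0.00000706 × 8760) = 0.940028
R(control card) = exp(−0.0000255 × 8760) = 0.799811
R(inverter) = exp(−0.0000313 × 8760) = 0.760189
Parallel (DC bus capacitor and battery string): 1 − (1 − 0.949962)(1 − 0.840025) = 0.991995
Series (control card and inverter): 0.799811 × 0.760189 = 0.608008
Parallel (output breaker and [0.608008]): 1 − (1 − 0.940028)(1 − 0.608008) = 0.976491
Series ([0.991995] and [0.976491]): 0.991995 × 0.976491 = 0.9687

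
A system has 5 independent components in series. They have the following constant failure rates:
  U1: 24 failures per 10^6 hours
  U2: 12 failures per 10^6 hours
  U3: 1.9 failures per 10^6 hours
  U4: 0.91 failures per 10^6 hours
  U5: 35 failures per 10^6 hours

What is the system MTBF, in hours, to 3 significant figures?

Series of exponential components: λ_sys = Σ λ_i
λ_sys = 0.000024 + 0.000012 + 0.0000019 + 0.00000091 + 0.000035 = 7.3810e-05 /h
MTBF = 1 / λ_sys = 13500 h

13500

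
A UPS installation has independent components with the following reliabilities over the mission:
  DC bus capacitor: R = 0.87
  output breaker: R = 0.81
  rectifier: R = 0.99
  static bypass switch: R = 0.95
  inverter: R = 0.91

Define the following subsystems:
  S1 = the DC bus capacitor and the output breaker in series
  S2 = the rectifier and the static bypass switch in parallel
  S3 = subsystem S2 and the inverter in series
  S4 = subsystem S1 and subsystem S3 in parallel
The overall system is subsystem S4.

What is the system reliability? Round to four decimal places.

0.9733

Series (DC bus capacitor and output breaker): 0.870000 × 0.810000 = 0.704700
Parallel (rectifier and static bypass switch): 1 − (1 − 0.990000)(1 − 0.950000) = 0.999500
Series ([0.999500] and inverter): 0.999500 × 0.910000 = 0.909545
Parallel ([0.704700] and [0.909545]): 1 − (1 − 0.704700)(1 − 0.909545) = 0.9733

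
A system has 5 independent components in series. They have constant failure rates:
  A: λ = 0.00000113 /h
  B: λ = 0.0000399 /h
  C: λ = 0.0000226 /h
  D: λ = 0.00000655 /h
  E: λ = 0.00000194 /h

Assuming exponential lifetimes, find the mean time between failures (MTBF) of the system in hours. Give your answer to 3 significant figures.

Series of exponential components: λ_sys = Σ λ_i
λ_sys = 0.00000113 + 0.0000399 + 0.0000226 + 0.00000655 + 0.00000194 = 7.2120e-05 /h
MTBF = 1 / λ_sys = 13900 h

13900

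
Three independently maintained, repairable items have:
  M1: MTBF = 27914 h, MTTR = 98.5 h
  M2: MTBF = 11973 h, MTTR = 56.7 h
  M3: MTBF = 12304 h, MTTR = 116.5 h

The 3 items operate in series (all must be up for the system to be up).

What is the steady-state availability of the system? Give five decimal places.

0.98248

A(M1) = MTBF/(MTBF+MTTR) = 27914/(27914+98.5) = 0.996484
A(M2) = MTBF/(MTBF+MTTR) = 11973/(11973+56.7) = 0.995287
A(M3) = MTBF/(MTBF+MTTR) = 12304/(12304+116.5) = 0.990620
Series availability: 0.996484 × 0.995287 × 0.990620 = 0.98248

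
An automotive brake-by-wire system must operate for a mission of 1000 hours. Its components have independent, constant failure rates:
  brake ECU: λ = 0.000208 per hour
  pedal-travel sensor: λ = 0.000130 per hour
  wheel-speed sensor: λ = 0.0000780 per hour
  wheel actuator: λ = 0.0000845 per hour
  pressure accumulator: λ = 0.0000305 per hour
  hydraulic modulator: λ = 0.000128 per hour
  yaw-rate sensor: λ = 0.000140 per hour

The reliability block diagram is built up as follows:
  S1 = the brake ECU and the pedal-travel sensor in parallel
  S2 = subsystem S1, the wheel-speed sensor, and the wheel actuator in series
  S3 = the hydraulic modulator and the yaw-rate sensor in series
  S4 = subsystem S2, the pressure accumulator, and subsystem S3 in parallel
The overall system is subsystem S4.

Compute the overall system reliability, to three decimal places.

0.999

R(brake ECU) = exp(−0.000208 × 1000) = 0.81221
R(pedal-travel sensor) = exp(−0.000130 × 1000) = 0.87810
R(wheel-speed sensor) = exp(−0.0000780 × 1000) = 0.92496
R(wheel actuator) = exp(−0.0000845 × 1000) = 0.91897
R(pressure accumulator) = exp(−0.0000305 × 1000) = 0.96996
R(hydraulic modulator) = exp(−0.000128 × 1000) = 0.87985
R(yaw-rate sensor) = exp(−0.000140 × 1000) = 0.86936
Parallel (brake ECU and pedal-travel sensor): 1 − (1 − 0.81221)(1 − 0.87810) = 0.97711
Series ([0.97711], wheel-speed sensor, and wheel actuator): 0.97711 × 0.92496 × 0.91897 = 0.83055
Series (hydraulic modulator and yaw-rate sensor): 0.87985 × 0.86936 = 0.76491
Parallel ([0.83055], pressure accumulator, and [0.76491]): 1 − (1 − 0.83055)(1 − 0.96996)(1 − 0.76491) = 0.999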